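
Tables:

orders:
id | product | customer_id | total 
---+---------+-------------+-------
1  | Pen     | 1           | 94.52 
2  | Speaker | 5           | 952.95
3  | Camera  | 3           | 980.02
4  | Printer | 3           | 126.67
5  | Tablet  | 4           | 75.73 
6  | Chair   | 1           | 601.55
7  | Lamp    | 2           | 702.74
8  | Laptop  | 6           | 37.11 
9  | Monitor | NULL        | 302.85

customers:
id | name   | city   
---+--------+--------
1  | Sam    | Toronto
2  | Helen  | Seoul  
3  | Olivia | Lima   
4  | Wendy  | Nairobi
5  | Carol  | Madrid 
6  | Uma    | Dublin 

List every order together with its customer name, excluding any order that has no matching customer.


INNER JOIN keeps only orders rows whose customer_id matches an id in customers. Walk through each order:
  - order 1 (Pen): customer_id=1 -> matches Sam
  - order 2 (Speaker): customer_id=5 -> matches Carol
  - order 3 (Camera): customer_id=3 -> matches Olivia
  - order 4 (Printer): customer_id=3 -> matches Olivia
  - order 5 (Tablet): customer_id=4 -> matches Wendy
  - order 6 (Chair): customer_id=1 -> matches Sam
  - order 7 (Lamp): customer_id=2 -> matches Helen
  - order 8 (Laptop): customer_id=6 -> matches Uma
  - order 9 (Monitor): customer_id=NULL, no match -> dropped
So 1 of 9 rows is dropped.

SQL:
SELECT a.product, b.name AS customer
FROM orders a
INNER JOIN customers b ON a.customer_id = b.id

Result:
product | customer
--------+---------
Pen     | Sam     
Speaker | Carol   
Camera  | Olivia  
Printer | Olivia  
Tablet  | Wendy   
Chair   | Sam     
Lamp    | Helen   
Laptop  | Uma     


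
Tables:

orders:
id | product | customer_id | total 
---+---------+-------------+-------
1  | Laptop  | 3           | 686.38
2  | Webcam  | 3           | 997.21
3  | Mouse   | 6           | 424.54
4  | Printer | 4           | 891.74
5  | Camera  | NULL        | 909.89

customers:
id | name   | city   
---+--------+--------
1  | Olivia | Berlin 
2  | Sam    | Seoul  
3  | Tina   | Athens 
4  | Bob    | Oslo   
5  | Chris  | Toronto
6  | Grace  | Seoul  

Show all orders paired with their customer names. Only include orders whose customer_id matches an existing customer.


INNER JOIN keeps only orders rows whose customer_id matches an id in customers. Walk through each order:
  - order 1 (Laptop): customer_id=3 -> matches Tina
  - order 2 (Webcam): customer_id=3 -> matches Tina
  - order 3 (Mouse): customer_id=6 -> matches Grace
  - order 4 (Printer): customer_id=4 -> matches Bob
  - order 5 (Camera): customer_id=NULL, no match -> dropped
So 1 of 5 rows is dropped.

SQL:
SELECT a.product, b.name AS customer
FROM orders a
INNER JOIN customers b ON a.customer_id = b.id

Result:
product | customer
--------+---------
Laptop  | Tina    
Webcam  | Tina    
Mouse   | Grace   
Printer | Bob     


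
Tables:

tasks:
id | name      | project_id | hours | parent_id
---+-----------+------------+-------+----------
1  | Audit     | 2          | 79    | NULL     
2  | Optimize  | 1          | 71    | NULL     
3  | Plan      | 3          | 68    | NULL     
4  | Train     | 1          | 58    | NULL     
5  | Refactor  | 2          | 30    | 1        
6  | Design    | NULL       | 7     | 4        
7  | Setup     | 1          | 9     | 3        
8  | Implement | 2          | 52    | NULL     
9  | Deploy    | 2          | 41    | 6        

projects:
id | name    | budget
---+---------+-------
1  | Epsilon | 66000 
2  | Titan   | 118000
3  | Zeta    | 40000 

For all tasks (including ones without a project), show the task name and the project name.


LEFT JOIN keeps every row from tasks (the left table); where project_id has no match in projects, the project columns become NULL. Walk through each task:
  - task 1 (Audit): project_id=2 -> matches Titan
  - task 2 (Optimize): project_id=1 -> matches Epsilon
  - task 3 (Plan): project_id=3 -> matches Zeta
  - task 4 (Train): project_id=1 -> matches Epsilon
  - task 5 (Refactor): project_id=2 -> matches Titan
  - task 6 (Design): project_id=NULL, no match -> kept with NULL
  - task 7 (Setup): project_id=1 -> matches Epsilon
  - task 8 (Implement): project_id=2 -> matches Titan
  - task 9 (Deploy): project_id=2 -> matches Titan
All 9 rows appear; 1 has NULL project.

SQL:
SELECT a.name, b.name AS project
FROM tasks a
LEFT JOIN projects b ON a.project_id = b.id

Result:
name      | project
----------+--------
Audit     | Titan  
Optimize  | Epsilon
Plan      | Zeta   
Train     | Epsilon
Refactor  | Titan  
Design    | NULL   
Setup     | Epsilon
Implement | Titan  
Deploy    | Titan  


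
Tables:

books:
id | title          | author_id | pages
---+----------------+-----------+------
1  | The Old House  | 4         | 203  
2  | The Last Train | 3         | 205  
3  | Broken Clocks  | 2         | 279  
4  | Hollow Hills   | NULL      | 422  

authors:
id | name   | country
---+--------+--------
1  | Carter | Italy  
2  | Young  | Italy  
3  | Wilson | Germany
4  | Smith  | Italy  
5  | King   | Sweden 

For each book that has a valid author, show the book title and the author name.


INNER JOIN keeps only books rows whose author_id matches an id in authors. Walk through each book:
  - book 1 (The Old House): author_id=4 -> matches Smith
  - book 2 (The Last Train): author_id=3 -> matches Wilson
  - book 3 (Broken Clocks): author_id=2 -> matches Young
  - book 4 (Hollow Hills): author_id=NULL, no match -> dropped
So 1 of 4 rows is dropped.

SQL:
SELECT a.title, b.name AS author
FROM books a
INNER JOIN authors b ON a.author_id = b.id

Result:
title          | author
---------------+-------
The Old House  | Smith 
The Last Train | Wilson
Broken Clocks  | Young 


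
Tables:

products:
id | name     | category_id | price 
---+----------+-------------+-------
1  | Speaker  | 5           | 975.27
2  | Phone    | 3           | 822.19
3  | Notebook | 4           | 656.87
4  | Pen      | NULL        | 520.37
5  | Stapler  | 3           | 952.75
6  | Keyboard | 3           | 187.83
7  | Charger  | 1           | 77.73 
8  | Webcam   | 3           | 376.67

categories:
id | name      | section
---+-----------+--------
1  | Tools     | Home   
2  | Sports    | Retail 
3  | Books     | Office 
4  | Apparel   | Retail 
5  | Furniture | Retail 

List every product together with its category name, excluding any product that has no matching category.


INNER JOIN keeps only products rows whose category_id matches an id in categories. Walk through each product:
  - product 1 (Speaker): category_id=5 -> matches Furniture
  - product 2 (Phone): category_id=3 -> matches Books
  - product 3 (Notebook): category_id=4 -> matches Apparel
  - product 4 (Pen): category_id=NULL, no match -> dropped
  - product 5 (Stapler): category_id=3 -> matches Books
  - product 6 (Keyboard): category_id=3 -> matches Books
  - product 7 (Charger): category_id=1 -> matches Tools
  - product 8 (Webcam): category_id=3 -> matches Books
So 1 of 8 rows is dropped.

SQL:
SELECT a.name, b.name AS category
FROM products a
INNER JOIN categories b ON a.category_id = b.id

Result:
name     | category 
---------+----------
Speaker  | Furniture
Phone    | Books    
Notebook | Apparel  
Stapler  | Books    
Keyboard | Books    
Charger  | Tools    
Webcam   | Books    


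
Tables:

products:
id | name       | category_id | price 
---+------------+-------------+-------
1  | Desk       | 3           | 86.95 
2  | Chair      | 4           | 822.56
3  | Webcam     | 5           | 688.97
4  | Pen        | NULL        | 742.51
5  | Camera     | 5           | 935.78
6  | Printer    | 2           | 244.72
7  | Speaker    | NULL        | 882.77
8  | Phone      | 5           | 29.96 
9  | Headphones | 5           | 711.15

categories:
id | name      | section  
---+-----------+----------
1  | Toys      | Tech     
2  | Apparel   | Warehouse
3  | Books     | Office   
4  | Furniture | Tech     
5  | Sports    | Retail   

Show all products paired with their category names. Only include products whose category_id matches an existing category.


INNER JOIN keeps only products rows whose category_id matches an id in categories. Walk through each product:
  - product 1 (Desk): category_id=3 -> matches Books
  - product 2 (Chair): category_id=4 -> matches Furniture
  - product 3 (Webcam): category_id=5 -> matches Sports
  - product 4 (Pen): category_id=NULL, no match -> dropped
  - product 5 (Camera): category_id=5 -> matches Sports
  - product 6 (Printer): category_id=2 -> matches Apparel
  - product 7 (Speaker): category_id=NULL, no match -> dropped
  - product 8 (Phone): category_id=5 -> matches Sports
  - product 9 (Headphones): category_id=5 -> matches Sports
So 2 of 9 rows are dropped.

SQL:
SELECT a.name, b.name AS category
FROM products a
INNER JOIN categories b ON a.category_id = b.id

Result:
name       | category 
-----------+----------
Desk       | Books    
Chair      | Furniture
Webcam     | Sports   
Camera     | Sports   
Printer    | Apparel  
Phone      | Sports   
Headphones | Sports   


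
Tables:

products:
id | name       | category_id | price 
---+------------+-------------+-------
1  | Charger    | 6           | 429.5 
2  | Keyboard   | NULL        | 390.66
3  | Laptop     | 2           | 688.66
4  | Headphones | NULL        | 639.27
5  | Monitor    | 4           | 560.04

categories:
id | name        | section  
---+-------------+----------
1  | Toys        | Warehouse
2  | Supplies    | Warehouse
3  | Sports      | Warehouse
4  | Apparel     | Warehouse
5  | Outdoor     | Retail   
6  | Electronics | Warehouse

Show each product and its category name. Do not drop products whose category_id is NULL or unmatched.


LEFT JOIN keeps every row from products (the left table); where category_id has no match in categories, the category columns become NULL. Walk through each product:
  - product 1 (Charger): category_id=6 -> matches Electronics
  - product 2 (Keyboard): category_id=NULL, no match -> kept with NULL
  - product 3 (Laptop): category_id=2 -> matches Supplies
  - product 4 (Headphones): category_id=NULL, no match -> kept with NULL
  - product 5 (Monitor): category_id=4 -> matches Apparel
All 5 rows appear; 2 have NULL category.

SQL:
SELECT a.name, b.name AS category
FROM products a
LEFT JOIN categories b ON a.category_id = b.id

Result:
name       | category   
-----------+------------
Charger    | Electronics
Keyboard   | NULL       
Laptop     | Supplies   
Headphones | NULL       
Monitor    | Apparel    


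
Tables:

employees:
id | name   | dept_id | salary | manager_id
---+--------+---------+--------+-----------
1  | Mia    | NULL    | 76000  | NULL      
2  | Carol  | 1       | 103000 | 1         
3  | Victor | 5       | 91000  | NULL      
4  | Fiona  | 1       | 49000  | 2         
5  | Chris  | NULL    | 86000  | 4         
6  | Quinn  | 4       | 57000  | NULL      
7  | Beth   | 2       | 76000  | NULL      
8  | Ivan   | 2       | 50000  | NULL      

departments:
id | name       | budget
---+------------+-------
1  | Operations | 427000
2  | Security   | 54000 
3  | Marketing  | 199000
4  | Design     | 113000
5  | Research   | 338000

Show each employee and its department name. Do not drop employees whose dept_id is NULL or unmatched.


LEFT JOIN keeps every row from employees (the left table); where dept_id has no match in departments, the department columns become NULL. Walk through each employee:
  - employee 1 (Mia): dept_id=NULL, no match -> kept with NULL
  - employee 2 (Carol): dept_id=1 -> matches Operations
  - employee 3 (Victor): dept_id=5 -> matches Research
  - employee 4 (Fiona): dept_id=1 -> matches Operations
  - employee 5 (Chris): dept_id=NULL, no match -> kept with NULL
  - employee 6 (Quinn): dept_id=4 -> matches Design
  - employee 7 (Beth): dept_id=2 -> matches Security
  - employee 8 (Ivan): dept_id=2 -> matches Security
All 8 rows appear; 2 have NULL department.

SQL:
SELECT a.name, b.name AS department
FROM employees a
LEFT JOIN departments b ON a.dept_id = b.id

Result:
name   | department
-------+-----------
Mia    | NULL      
Carol  | Operations
Victor | Research  
Fiona  | Operations
Chris  | NULL      
Quinn  | Design    
Beth   | Security  
Ivan   | Security  


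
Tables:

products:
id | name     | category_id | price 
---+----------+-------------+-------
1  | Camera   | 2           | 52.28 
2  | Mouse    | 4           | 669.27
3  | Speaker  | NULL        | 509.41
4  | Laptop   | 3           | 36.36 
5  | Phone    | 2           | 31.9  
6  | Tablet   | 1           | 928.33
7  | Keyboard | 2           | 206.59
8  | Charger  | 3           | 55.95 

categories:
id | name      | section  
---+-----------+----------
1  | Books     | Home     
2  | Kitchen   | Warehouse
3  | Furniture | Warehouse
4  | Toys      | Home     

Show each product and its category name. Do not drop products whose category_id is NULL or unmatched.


LEFT JOIN keeps every row from products (the left table); where category_id has no match in categories, the category columns become NULL. Walk through each product:
  - product 1 (Camera): category_id=2 -> matches Kitchen
  - product 2 (Mouse): category_id=4 -> matches Toys
  - product 3 (Speaker): category_id=NULL, no match -> kept with NULL
  - product 4 (Laptop): category_id=3 -> matches Furniture
  - product 5 (Phone): category_id=2 -> matches Kitchen
  - product 6 (Tablet): category_id=1 -> matches Books
  - product 7 (Keyboard): category_id=2 -> matches Kitchen
  - product 8 (Charger): category_id=3 -> matches Furniture
All 8 rows appear; 1 has NULL category.

SQL:
SELECT a.name, b.name AS category
FROM products a
LEFT JOIN categories b ON a.category_id = b.id

Result:
name     | category 
---------+----------
Camera   | Kitchen  
Mouse    | Toys     
Speaker  | NULL     
Laptop   | Furniture
Phone    | Kitchen  
Tablet   | Books    
Keyboard | Kitchen  
Charger  | Furniture


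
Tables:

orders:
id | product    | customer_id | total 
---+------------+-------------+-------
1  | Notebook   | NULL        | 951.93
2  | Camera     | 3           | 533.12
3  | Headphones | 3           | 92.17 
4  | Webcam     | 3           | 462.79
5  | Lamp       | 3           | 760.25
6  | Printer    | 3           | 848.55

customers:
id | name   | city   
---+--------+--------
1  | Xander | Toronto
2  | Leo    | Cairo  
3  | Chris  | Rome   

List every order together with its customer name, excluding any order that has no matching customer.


INNER JOIN keeps only orders rows whose customer_id matches an id in customers. Walk through each order:
  - order 1 (Notebook): customer_id=NULL, no match -> dropped
  - order 2 (Camera): customer_id=3 -> matches Chris
  - order 3 (Headphones): customer_id=3 -> matches Chris
  - order 4 (Webcam): customer_id=3 -> matches Chris
  - order 5 (Lamp): customer_id=3 -> matches Chris
  - order 6 (Printer): customer_id=3 -> matches Chris
So 1 of 6 rows is dropped.

SQL:
SELECT a.product, b.name AS customer
FROM orders a
INNER JOIN customers b ON a.customer_id = b.id

Result:
product    | customer
-----------+---------
Camera     | Chris   
Headphones | Chris   
Webcam     | Chris   
Lamp       | Chris   
Printer    | Chris   


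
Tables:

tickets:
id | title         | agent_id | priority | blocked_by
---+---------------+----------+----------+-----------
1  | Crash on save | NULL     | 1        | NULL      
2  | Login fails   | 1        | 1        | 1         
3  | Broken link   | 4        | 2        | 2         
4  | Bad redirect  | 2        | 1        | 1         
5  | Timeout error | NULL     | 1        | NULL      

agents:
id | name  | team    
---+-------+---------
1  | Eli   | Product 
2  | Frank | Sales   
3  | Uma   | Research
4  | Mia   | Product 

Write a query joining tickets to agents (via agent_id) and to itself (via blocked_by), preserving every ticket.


Two LEFT JOINs from the same base table tickets: one to agents via agent_id, one to tickets itself via blocked_by. Both are LEFT so every ticket is preserved.
Match against agents:
  - ticket 1 (Crash on save): agent_id=NULL, no match -> kept with NULL
  - ticket 2 (Login fails): agent_id=1 -> matches Eli
  - ticket 3 (Broken link): agent_id=4 -> matches Mia
  - ticket 4 (Bad redirect): agent_id=2 -> matches Frank
  - ticket 5 (Timeout error): agent_id=NULL, no match -> kept with NULL
Match against tickets (self):
  - ticket 1 (Crash on save): blocked_by=NULL -> NULL
  - ticket 2 (Login fails): blocked_by=1 -> Crash on save
  - ticket 3 (Broken link): blocked_by=2 -> Login fails
  - ticket 4 (Bad redirect): blocked_by=1 -> Crash on save
  - ticket 5 (Timeout error): blocked_by=NULL -> NULL

SQL:
SELECT a.title, b.name AS agent, c.title AS blocked_by
FROM tickets a
LEFT JOIN agents b ON a.agent_id = b.id
LEFT JOIN tickets c ON a.blocked_by = c.id

Result:
title         | agent | blocked_by   
--------------+-------+--------------
Crash on save | NULL  | NULL         
Login fails   | Eli   | Crash on save
Broken link   | Mia   | Login fails  
Bad redirect  | Frank | Crash on save
Timeout error | NULL  | NULL         


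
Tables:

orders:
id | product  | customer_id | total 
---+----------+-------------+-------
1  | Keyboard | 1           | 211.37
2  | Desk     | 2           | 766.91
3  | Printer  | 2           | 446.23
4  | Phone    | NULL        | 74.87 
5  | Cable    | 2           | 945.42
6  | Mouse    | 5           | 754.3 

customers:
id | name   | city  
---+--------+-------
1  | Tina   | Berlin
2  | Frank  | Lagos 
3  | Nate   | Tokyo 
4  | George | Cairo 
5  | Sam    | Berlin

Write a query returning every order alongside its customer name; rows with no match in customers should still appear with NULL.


LEFT JOIN keeps every row from orders (the left table); where customer_id has no match in customers, the customer columns become NULL. Walk through each order:
  - order 1 (Keyboard): customer_id=1 -> matches Tina
  - order 2 (Desk): customer_id=2 -> matches Frank
  - order 3 (Printer): customer_id=2 -> matches Frank
  - order 4 (Phone): customer_id=NULL, no match -> kept with NULL
  - order 5 (Cable): customer_id=2 -> matches Frank
  - order 6 (Mouse): customer_id=5 -> matches Sam
All 6 rows appear; 1 has NULL customer.

SQL:
SELECT a.product, b.name AS customer
FROM orders a
LEFT JOIN customers b ON a.customer_id = b.id

Result:
product  | customer
---------+---------
Keyboard | Tina    
Desk     | Frank   
Printer  | Frank   
Phone    | NULL    
Cable    | Frank   
Mouse    | Sam     


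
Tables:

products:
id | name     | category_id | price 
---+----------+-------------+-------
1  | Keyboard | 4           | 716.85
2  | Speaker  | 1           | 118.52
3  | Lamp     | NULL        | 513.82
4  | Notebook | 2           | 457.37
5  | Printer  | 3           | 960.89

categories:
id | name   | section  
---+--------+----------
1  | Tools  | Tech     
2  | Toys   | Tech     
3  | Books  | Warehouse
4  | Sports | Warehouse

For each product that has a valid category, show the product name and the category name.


INNER JOIN keeps only products rows whose category_id matches an id in categories. Walk through each product:
  - product 1 (Keyboard): category_id=4 -> matches Sports
  - product 2 (Speaker): category_id=1 -> matches Tools
  - product 3 (Lamp): category_id=NULL, no match -> dropped
  - product 4 (Notebook): category_id=2 -> matches Toys
  - product 5 (Printer): category_id=3 -> matches Books
So 1 of 5 rows is dropped.

SQL:
SELECT a.name, b.name AS category
FROM products a
INNER JOIN categories b ON a.category_id = b.id

Result:
name     | category
---------+---------
Keyboard | Sports  
Speaker  | Tools   
Notebook | Toys    
Printer  | Books   


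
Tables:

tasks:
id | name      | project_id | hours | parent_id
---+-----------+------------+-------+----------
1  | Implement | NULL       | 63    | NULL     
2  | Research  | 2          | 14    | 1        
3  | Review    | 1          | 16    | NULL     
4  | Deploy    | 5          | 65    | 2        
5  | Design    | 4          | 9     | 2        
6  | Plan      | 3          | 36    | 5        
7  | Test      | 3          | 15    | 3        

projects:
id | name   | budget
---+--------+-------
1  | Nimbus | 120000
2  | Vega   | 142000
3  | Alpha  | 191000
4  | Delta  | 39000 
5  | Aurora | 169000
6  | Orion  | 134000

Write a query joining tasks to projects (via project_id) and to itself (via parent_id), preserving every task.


Two LEFT JOINs from the same base table tasks: one to projects via project_id, one to tasks itself via parent_id. Both are LEFT so every task is preserved.
Match against projects:
  - task 1 (Implement): project_id=NULL, no match -> kept with NULL
  - task 2 (Research): project_id=2 -> matches Vega
  - task 3 (Review): project_id=1 -> matches Nimbus
  - task 4 (Deploy): project_id=5 -> matches Aurora
  - task 5 (Design): project_id=4 -> matches Delta
  - task 6 (Plan): project_id=3 -> matches Alpha
  - task 7 (Test): project_id=3 -> matches Alpha
Match against tasks (self):
  - task 1 (Implement): parent_id=NULL -> NULL
  - task 2 (Research): parent_id=1 -> Implement
  - task 3 (Review): parent_id=NULL -> NULL
  - task 4 (Deploy): parent_id=2 -> Research
  - task 5 (Design): parent_id=2 -> Research
  - task 6 (Plan): parent_id=5 -> Design
  - task 7 (Test): parent_id=3 -> Review

SQL:
SELECT a.name, b.name AS project, c.name AS parent
FROM tasks a
LEFT JOIN projects b ON a.project_id = b.id
LEFT JOIN tasks c ON a.parent_id = c.id

Result:
name      | project | parent   
----------+---------+----------
Implement | NULL    | NULL     
Research  | Vega    | Implement
Review    | Nimbus  | NULL     
Deploy    | Aurora  | Research 
Design    | Delta   | Research 
Plan      | Alpha   | Design   
Test      | Alpha   | Review   


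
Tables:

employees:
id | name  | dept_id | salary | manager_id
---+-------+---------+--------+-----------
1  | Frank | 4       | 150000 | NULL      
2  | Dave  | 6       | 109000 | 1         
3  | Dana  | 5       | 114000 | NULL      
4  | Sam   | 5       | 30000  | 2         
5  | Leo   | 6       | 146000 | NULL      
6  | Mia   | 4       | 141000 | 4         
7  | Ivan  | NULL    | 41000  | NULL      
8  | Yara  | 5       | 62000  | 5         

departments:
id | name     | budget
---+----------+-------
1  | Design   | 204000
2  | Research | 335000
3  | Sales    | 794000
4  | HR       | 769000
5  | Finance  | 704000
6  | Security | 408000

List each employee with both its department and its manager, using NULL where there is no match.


Two LEFT JOINs from the same base table employees: one to departments via dept_id, one to employees itself via manager_id. Both are LEFT so every employee is preserved.
Match against departments:
  - employee 1 (Frank): dept_id=4 -> matches HR
  - employee 2 (Dave): dept_id=6 -> matches Security
  - employee 3 (Dana): dept_id=5 -> matches Finance
  - employee 4 (Sam): dept_id=5 -> matches Finance
  - employee 5 (Leo): dept_id=6 -> matches Security
  - employee 6 (Mia): dept_id=4 -> matches HR
  - employee 7 (Ivan): dept_id=NULL, no match -> kept with NULL
  - employee 8 (Yara): dept_id=5 -> matches Finance
Match against employees (self):
  - employee 1 (Frank): manager_id=NULL -> NULL
  - employee 2 (Dave): manager_id=1 -> Frank
  - employee 3 (Dana): manager_id=NULL -> NULL
  - employee 4 (Sam): manager_id=2 -> Dave
  - employee 5 (Leo): manager_id=NULL -> NULL
  - employee 6 (Mia): manager_id=4 -> Sam
  - employee 7 (Ivan): manager_id=NULL -> NULL
  - employee 8 (Yara): manager_id=5 -> Leo

SQL:
SELECT a.name, b.name AS department, c.name AS manager
FROM employees a
LEFT JOIN departments b ON a.dept_id = b.id
LEFT JOIN employees c ON a.manager_id = c.id

Result:
name  | department | manager
------+------------+--------
Frank | HR         | NULL   
Dave  | Security   | Frank  
Dana  | Finance    | NULL   
Sam   | Finance    | Dave   
Leo   | Security   | NULL   
Mia   | HR         | Sam    
Ivan  | NULL       | NULL   
Yara  | Finance    | Leo    


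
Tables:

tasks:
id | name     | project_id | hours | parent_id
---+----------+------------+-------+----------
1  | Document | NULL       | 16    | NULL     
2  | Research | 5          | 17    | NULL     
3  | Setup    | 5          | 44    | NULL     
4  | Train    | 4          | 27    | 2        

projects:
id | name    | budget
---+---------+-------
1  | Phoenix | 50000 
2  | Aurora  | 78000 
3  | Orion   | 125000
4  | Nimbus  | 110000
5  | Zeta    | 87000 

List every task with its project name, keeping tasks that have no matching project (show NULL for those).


LEFT JOIN keeps every row from tasks (the left table); where project_id has no match in projects, the project columns become NULL. Walk through each task:
  - task 1 (Document): project_id=NULL, no match -> kept with NULL
  - task 2 (Research): project_id=5 -> matches Zeta
  - task 3 (Setup): project_id=5 -> matches Zeta
  - task 4 (Train): project_id=4 -> matches Nimbus
All 4 rows appear; 1 has NULL project.

SQL:
SELECT a.name, b.name AS project
FROM tasks a
LEFT JOIN projects b ON a.project_id = b.id

Result:
name     | project
---------+--------
Document | NULL   
Research | Zeta   
Setup    | Zeta   
Train    | Nimbus 


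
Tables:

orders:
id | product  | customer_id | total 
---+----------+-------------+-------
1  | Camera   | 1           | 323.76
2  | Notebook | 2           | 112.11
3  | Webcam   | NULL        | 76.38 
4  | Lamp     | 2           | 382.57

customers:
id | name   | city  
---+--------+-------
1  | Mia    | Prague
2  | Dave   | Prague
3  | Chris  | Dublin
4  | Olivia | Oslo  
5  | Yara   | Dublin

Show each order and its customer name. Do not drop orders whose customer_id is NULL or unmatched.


LEFT JOIN keeps every row from orders (the left table); where customer_id has no match in customers, the customer columns become NULL. Walk through each order:
  - order 1 (Camera): customer_id=1 -> matches Mia
  - order 2 (Notebook): customer_id=2 -> matches Dave
  - order 3 (Webcam): customer_id=NULL, no match -> kept with NULL
  - order 4 (Lamp): customer_id=2 -> matches Dave
All 4 rows appear; 1 has NULL customer.

SQL:
SELECT a.product, b.name AS customer
FROM orders a
LEFT JOIN customers b ON a.customer_id = b.id

Result:
product  | customer
---------+---------
Camera   | Mia     
Notebook | Dave    
Webcam   | NULL    
Lamp     | Dave    


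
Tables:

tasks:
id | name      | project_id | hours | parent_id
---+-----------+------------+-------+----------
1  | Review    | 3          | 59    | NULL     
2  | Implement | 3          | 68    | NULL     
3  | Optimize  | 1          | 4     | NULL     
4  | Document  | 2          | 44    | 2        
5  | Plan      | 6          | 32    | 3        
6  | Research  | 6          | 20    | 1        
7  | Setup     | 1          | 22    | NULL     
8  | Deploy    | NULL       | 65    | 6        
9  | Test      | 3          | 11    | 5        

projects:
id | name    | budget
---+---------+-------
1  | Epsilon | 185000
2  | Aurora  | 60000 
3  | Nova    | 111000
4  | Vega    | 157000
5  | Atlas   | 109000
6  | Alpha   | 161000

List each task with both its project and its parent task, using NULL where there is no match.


Two LEFT JOINs from the same base table tasks: one to projects via project_id, one to tasks itself via parent_id. Both are LEFT so every task is preserved.
Match against projects:
  - task 1 (Review): project_id=3 -> matches Nova
  - task 2 (Implement): project_id=3 -> matches Nova
  - task 3 (Optimize): project_id=1 -> matches Epsilon
  - task 4 (Document): project_id=2 -> matches Aurora
  - task 5 (Plan): project_id=6 -> matches Alpha
  - task 6 (Research): project_id=6 -> matches Alpha
  - task 7 (Setup): project_id=1 -> matches Epsilon
  - task 8 (Deploy): project_id=NULL, no match -> kept with NULL
  - task 9 (Test): project_id=3 -> matches Nova
Match against tasks (self):
  - task 1 (Review): parent_id=NULL -> NULL
  - task 2 (Implement): parent_id=NULL -> NULL
  - task 3 (Optimize): parent_id=NULL -> NULL
  - task 4 (Document): parent_id=2 -> Implement
  - task 5 (Plan): parent_id=3 -> Optimize
  - task 6 (Research): parent_id=1 -> Review
  - task 7 (Setup): parent_id=NULL -> NULL
  - task 8 (Deploy): parent_id=6 -> Research
  - task 9 (Test): parent_id=5 -> Plan

SQL:
SELECT a.name, b.name AS project, c.name AS parent
FROM tasks a
LEFT JOIN projects b ON a.project_id = b.id
LEFT JOIN tasks c ON a.parent_id = c.id

Result:
name      | project | parent   
----------+---------+----------
Review    | Nova    | NULL     
Implement | Nova    | NULL     
Optimize  | Epsilon | NULL     
Document  | Aurora  | Implement
Plan      | Alpha   | Optimize 
Research  | Alpha   | Review   
Setup     | Epsilon | NULL     
Deploy    | NULL    | Research 
Test      | Nova    | Plan     


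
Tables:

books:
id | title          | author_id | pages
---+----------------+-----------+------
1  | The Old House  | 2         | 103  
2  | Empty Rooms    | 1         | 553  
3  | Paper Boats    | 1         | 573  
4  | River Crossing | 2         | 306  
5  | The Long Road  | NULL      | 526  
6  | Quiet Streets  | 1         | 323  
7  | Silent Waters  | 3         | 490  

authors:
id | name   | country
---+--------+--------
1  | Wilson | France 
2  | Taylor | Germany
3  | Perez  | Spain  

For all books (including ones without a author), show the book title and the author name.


LEFT JOIN keeps every row from books (the left table); where author_id has no match in authors, the author columns become NULL. Walk through each book:
  - book 1 (The Old House): author_id=2 -> matches Taylor
  - book 2 (Empty Rooms): author_id=1 -> matches Wilson
  - book 3 (Paper Boats): author_id=1 -> matches Wilson
  - book 4 (River Crossing): author_id=2 -> matches Taylor
  - book 5 (The Long Road): author_id=NULL, no match -> kept with NULL
  - book 6 (Quiet Streets): author_id=1 -> matches Wilson
  - book 7 (Silent Waters): author_id=3 -> matches Perez
All 7 rows appear; 1 has NULL author.

SQL:
SELECT a.title, b.name AS author
FROM books a
LEFT JOIN authors b ON a.author_id = b.id

Result:
title          | author
---------------+-------
The Old House  | Taylor
Empty Rooms    | Wilson
Paper Boats    | Wilson
River Crossing | Taylor
The Long Road  | NULL  
Quiet Streets  | Wilson
Silent Waters  | Perez 


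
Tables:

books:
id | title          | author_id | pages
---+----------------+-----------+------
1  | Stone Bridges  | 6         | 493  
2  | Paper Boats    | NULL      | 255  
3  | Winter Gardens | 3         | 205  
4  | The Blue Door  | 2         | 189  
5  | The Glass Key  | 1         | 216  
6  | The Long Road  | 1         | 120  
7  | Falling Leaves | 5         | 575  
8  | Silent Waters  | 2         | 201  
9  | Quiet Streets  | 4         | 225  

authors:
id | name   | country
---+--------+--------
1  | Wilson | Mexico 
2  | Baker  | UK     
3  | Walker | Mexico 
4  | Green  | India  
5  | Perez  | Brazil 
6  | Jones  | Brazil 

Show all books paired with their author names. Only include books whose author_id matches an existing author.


INNER JOIN keeps only books rows whose author_id matches an id in authors. Walk through each book:
  - book 1 (Stone Bridges): author_id=6 -> matches Jones
  - book 2 (Paper Boats): author_id=NULL, no match -> dropped
  - book 3 (Winter Gardens): author_id=3 -> matches Walker
  - book 4 (The Blue Door): author_id=2 -> matches Baker
  - book 5 (The Glass Key): author_id=1 -> matches Wilson
  - book 6 (The Long Road): author_id=1 -> matches Wilson
  - book 7 (Falling Leaves): author_id=5 -> matches Perez
  - book 8 (Silent Waters): author_id=2 -> matches Baker
  - book 9 (Quiet Streets): author_id=4 -> matches Green
So 1 of 9 rows is dropped.

SQL:
SELECT a.title, b.name AS author
FROM books a
INNER JOIN authors b ON a.author_id = b.id

Result:
title          | author
---------------+-------
Stone Bridges  | Jones 
Winter Gardens | Walker
The Blue Door  | Baker 
The Glass Key  | Wilson
The Long Road  | Wilson
Falling Leaves | Perez 
Silent Waters  | Baker 
Quiet Streets  | Green 


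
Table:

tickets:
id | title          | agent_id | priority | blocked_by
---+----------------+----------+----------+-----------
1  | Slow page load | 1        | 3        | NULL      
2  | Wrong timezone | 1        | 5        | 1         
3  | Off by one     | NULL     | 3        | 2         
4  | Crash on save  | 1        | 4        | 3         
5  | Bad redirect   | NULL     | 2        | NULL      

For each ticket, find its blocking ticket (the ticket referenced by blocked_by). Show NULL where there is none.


This is a self-join: tickets is joined to a second copy of itself, matching each row's blocked_by to another row's id. Use LEFT JOIN so rows with blocked_by=NULL are kept.
  - ticket 1 (Slow page load): blocked_by=NULL -> NULL
  - ticket 2 (Wrong timezone): blocked_by=1 -> Slow page load
  - ticket 3 (Off by one): blocked_by=2 -> Wrong timezone
  - ticket 4 (Crash on save): blocked_by=3 -> Off by one
  - ticket 5 (Bad redirect): blocked_by=NULL -> NULL

SQL:
SELECT a.title AS item, b.title AS blocked_by
FROM tickets a
LEFT JOIN tickets b ON a.blocked_by = b.id

Result:
item           | blocked_by    
---------------+---------------
Slow page load | NULL          
Wrong timezone | Slow page load
Off by one     | Wrong timezone
Crash on save  | Off by one    
Bad redirect   | NULL          


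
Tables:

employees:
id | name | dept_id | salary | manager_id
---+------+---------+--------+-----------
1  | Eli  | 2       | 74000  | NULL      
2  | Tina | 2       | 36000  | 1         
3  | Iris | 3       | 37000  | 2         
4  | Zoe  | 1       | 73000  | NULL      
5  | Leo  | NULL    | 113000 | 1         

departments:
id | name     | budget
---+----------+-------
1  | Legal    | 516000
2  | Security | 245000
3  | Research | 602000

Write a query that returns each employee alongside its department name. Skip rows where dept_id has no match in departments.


INNER JOIN keeps only employees rows whose dept_id matches an id in departments. Walk through each employee:
  - employee 1 (Eli): dept_id=2 -> matches Security
  - employee 2 (Tina): dept_id=2 -> matches Security
  - employee 3 (Iris): dept_id=3 -> matches Research
  - employee 4 (Zoe): dept_id=1 -> matches Legal
  - employee 5 (Leo): dept_id=NULL, no match -> dropped
So 1 of 5 rows is dropped.

SQL:
SELECT a.name, b.name AS department
FROM employees a
INNER JOIN departments b ON a.dept_id = b.id

Result:
name | department
-----+-----------
Eli  | Security  
Tina | Security  
Iris | Research  
Zoe  | Legal     


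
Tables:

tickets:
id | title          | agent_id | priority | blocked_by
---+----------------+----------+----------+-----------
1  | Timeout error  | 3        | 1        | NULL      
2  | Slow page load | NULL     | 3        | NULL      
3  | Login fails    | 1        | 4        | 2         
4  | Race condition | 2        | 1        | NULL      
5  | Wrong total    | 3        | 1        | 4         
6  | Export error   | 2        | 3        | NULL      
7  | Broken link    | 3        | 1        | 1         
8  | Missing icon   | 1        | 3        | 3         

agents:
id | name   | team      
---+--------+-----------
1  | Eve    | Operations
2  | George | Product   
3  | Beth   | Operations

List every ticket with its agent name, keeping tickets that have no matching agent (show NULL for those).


LEFT JOIN keeps every row from tickets (the left table); where agent_id has no match in agents, the agent columns become NULL. Walk through each ticket:
  - ticket 1 (Timeout error): agent_id=3 -> matches Beth
  - ticket 2 (Slow page load): agent_id=NULL, no match -> kept with NULL
  - ticket 3 (Login fails): agent_id=1 -> matches Eve
  - ticket 4 (Race condition): agent_id=2 -> matches George
  - ticket 5 (Wrong total): agent_id=3 -> matches Beth
  - ticket 6 (Export error): agent_id=2 -> matches George
  - ticket 7 (Broken link): agent_id=3 -> matches Beth
  - ticket 8 (Missing icon): agent_id=1 -> matches Eve
All 8 rows appear; 1 has NULL agent.

SQL:
SELECT a.title, b.name AS agent
FROM tickets a
LEFT JOIN agents b ON a.agent_id = b.id

Result:
title          | agent 
---------------+-------
Timeout error  | Beth  
Slow page load | NULL  
Login fails    | Eve   
Race condition | George
Wrong total    | Beth  
Export error   | George
Broken link    | Beth  
Missing icon   | Eve   


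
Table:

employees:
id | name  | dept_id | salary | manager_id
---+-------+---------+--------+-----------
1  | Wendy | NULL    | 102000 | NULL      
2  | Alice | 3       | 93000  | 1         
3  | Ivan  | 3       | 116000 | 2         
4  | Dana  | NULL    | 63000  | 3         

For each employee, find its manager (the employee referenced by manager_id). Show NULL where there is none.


This is a self-join: employees is joined to a second copy of itself, matching each row's manager_id to another row's id. Use LEFT JOIN so rows with manager_id=NULL are kept.
  - employee 1 (Wendy): manager_id=NULL -> NULL
  - employee 2 (Alice): manager_id=1 -> Wendy
  - employee 3 (Ivan): manager_id=2 -> Alice
  - employee 4 (Dana): manager_id=3 -> Ivan

SQL:
SELECT a.name AS item, b.name AS manager
FROM employees a
LEFT JOIN employees b ON a.manager_id = b.id

Result:
item  | manager
------+--------
Wendy | NULL   
Alice | Wendy  
Ivan  | Alice  
Dana  | Ivan   


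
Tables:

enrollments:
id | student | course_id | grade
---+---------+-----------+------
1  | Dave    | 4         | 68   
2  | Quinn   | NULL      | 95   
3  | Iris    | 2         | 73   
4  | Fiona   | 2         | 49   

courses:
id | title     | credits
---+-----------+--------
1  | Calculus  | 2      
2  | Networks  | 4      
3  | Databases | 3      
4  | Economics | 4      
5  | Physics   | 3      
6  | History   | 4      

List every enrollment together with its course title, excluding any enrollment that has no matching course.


INNER JOIN keeps only enrollments rows whose course_id matches an id in courses. Walk through each enrollment:
  - enrollment 1 (Dave): course_id=4 -> matches Economics
  - enrollment 2 (Quinn): course_id=NULL, no match -> dropped
  - enrollment 3 (Iris): course_id=2 -> matches Networks
  - enrollment 4 (Fiona): course_id=2 -> matches Networks
So 1 of 4 rows is dropped.

SQL:
SELECT a.student, b.title AS course
FROM enrollments a
INNER JOIN courses b ON a.course_id = b.id

Result:
student | course   
--------+----------
Dave    | Economics
Iris    | Networks 
Fiona   | Networks 


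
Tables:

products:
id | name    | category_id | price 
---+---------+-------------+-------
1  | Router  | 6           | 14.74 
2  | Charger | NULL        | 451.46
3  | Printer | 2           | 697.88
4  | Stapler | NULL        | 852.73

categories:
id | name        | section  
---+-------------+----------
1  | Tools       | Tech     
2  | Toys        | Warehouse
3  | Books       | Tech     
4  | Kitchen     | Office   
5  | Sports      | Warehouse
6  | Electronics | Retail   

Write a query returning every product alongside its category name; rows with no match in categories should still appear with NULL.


LEFT JOIN keeps every row from products (the left table); where category_id has no match in categories, the category columns become NULL. Walk through each product:
  - product 1 (Router): category_id=6 -> matches Electronics
  - product 2 (Charger): category_id=NULL, no match -> kept with NULL
  - product 3 (Printer): category_id=2 -> matches Toys
  - product 4 (Stapler): category_id=NULL, no match -> kept with NULL
All 4 rows appear; 2 have NULL category.

SQL:
SELECT a.name, b.name AS category
FROM products a
LEFT JOIN categories b ON a.category_id = b.id

Result:
name    | category   
--------+------------
Router  | Electronics
Charger | NULL       
Printer | Toys       
Stapler | NULL       


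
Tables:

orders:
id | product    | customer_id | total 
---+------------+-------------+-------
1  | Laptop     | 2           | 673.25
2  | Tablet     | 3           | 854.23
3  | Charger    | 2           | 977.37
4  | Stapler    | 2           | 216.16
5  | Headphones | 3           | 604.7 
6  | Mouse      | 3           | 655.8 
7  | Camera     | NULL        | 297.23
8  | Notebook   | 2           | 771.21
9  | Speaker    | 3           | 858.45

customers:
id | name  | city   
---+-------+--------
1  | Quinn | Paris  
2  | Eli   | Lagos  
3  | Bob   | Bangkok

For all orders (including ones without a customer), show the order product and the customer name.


LEFT JOIN keeps every row from orders (the left table); where customer_id has no match in customers, the customer columns become NULL. Walk through each order:
  - order 1 (Laptop): customer_id=2 -> matches Eli
  - order 2 (Tablet): customer_id=3 -> matches Bob
  - order 3 (Charger): customer_id=2 -> matches Eli
  - order 4 (Stapler): customer_id=2 -> matches Eli
  - order 5 (Headphones): customer_id=3 -> matches Bob
  - order 6 (Mouse): customer_id=3 -> matches Bob
  - order 7 (Camera): customer_id=NULL, no match -> kept with NULL
  - order 8 (Notebook): customer_id=2 -> matches Eli
  - order 9 (Speaker): customer_id=3 -> matches Bob
All 9 rows appear; 1 has NULL customer.

SQL:
SELECT a.product, b.name AS customer
FROM orders a
LEFT JOIN customers b ON a.customer_id = b.id

Result:
product    | customer
-----------+---------
Laptop     | Eli     
Tablet     | Bob     
Charger    | Eli     
Stapler    | Eli     
Headphones | Bob     
Mouse      | Bob     
Camera     | NULL    
Notebook   | Eli     
Speaker    | Bob     
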